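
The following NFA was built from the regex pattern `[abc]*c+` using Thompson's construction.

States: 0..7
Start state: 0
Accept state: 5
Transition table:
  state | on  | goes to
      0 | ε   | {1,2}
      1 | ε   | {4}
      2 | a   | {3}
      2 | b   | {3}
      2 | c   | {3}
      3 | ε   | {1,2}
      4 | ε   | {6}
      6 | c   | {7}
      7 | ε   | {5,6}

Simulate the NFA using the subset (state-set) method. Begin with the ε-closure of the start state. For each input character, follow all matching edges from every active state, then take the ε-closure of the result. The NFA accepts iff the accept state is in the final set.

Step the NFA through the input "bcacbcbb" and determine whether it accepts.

Answer: REJECT

Derivation:
start: ε-closure({0}) = {0,1,2,4,6}
'b' @ 1: {1,2,3,4,6}
'c' @ 2: {1,2,3,4,5,6,7}  (accept∈set)
'a' @ 3: {1,2,3,4,6}
'c' @ 4: {1,2,3,4,5,6,7}  (accept∈set)
'b' @ 5: {1,2,3,4,6}
'c' @ 6: {1,2,3,4,5,6,7}  (accept∈set)
'b' @ 7: {1,2,3,4,6}
'b' @ 8: {1,2,3,4,6}
after full input: {1,2,3,4,6}  (accept=5 not in)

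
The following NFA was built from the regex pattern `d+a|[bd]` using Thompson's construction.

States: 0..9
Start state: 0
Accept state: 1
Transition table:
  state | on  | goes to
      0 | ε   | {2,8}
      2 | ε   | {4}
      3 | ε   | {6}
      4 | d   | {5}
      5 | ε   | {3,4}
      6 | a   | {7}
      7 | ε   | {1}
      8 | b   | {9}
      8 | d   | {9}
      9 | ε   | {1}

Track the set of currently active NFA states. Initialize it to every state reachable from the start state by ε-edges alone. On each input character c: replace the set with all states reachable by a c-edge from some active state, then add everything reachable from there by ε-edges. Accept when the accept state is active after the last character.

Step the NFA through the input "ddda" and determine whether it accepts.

Answer: ACCEPT

Trace:
S₀ = ε-closure({0}) = {0,2,4,8}
'd' @ 1: {1,3,4,5,6,9}  [accepting]
'd' @ 2: {3,4,5,6}
'd' @ 3: {3,4,5,6}
'a' @ 4: {1,7}  [accepting]
final: {1,7}; accept 1 in set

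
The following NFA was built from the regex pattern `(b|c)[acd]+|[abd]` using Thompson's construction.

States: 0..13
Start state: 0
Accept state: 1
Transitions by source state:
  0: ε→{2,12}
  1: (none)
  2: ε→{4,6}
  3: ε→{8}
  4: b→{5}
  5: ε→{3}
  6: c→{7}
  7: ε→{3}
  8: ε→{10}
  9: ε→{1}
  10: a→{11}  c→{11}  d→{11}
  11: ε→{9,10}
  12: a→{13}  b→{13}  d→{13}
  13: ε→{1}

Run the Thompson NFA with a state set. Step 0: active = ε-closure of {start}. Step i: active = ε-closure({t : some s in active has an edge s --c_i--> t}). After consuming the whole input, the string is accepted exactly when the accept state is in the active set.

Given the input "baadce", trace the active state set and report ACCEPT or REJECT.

Answer: REJECT

Derivation:
initial (ε-close {0}): {0,2,4,6,12}
'b' @ 1: {1,3,5,8,10,13}  [accepting]
'a' @ 2: {1,9,10,11}  [accepting]
'a' @ 3: {1,9,10,11}  [accepting]
'd' @ 4: {1,9,10,11}  [accepting]
'c' @ 5: {1,9,10,11}  [accepting]
'e' @ 6: {}  — state set empty
after full input: {}  (accept=1 not in)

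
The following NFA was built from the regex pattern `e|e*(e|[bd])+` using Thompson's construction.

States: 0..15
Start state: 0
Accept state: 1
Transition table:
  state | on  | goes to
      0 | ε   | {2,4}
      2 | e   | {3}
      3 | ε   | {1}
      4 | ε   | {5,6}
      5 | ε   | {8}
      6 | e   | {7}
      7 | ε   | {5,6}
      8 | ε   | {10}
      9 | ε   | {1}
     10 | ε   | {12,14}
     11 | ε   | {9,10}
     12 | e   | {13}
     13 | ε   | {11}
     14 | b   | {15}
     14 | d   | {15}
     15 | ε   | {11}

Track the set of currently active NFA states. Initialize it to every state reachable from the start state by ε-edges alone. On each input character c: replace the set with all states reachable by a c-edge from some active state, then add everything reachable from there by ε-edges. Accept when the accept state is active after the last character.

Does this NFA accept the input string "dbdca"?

Answer: REJECT

Derivation:
S₀ = ε-closure({0}) = {0,2,4,5,6,8,10,12,14}
'd' @ 1: {1,9,10,11,12,14,15}  [accepting]
'b' @ 2: {1,9,10,11,12,14,15}  [accepting]
'd' @ 3: {1,9,10,11,12,14,15}  [accepting]
'c' @ 4: {}  — state set empty
rest 'a' ignored (set empty)
final: {}; accept 1 not in set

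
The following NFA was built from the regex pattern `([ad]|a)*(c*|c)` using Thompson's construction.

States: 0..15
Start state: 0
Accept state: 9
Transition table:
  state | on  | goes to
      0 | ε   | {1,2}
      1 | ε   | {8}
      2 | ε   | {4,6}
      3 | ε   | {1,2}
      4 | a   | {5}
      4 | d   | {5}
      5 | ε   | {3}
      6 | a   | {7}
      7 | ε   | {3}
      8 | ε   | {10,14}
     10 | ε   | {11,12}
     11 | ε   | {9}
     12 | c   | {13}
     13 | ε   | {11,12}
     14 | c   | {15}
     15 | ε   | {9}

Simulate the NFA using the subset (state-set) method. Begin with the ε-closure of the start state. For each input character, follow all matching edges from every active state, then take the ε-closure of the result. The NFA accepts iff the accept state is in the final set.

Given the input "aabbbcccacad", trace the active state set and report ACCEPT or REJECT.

Answer: REJECT

Derivation:
initial (ε-close {0}): {0,1,2,4,6,8,9,10,11,12,14}
'a' @ 1: {1,2,3,4,5,6,7,8,9,10,11,12,14}  [accepting]
'a' @ 2: {1,2,3,4,5,6,7,8,9,10,11,12,14}  [accepting]
'b' @ 3: {}  — dead — no transitions
rest 'bbcccacad' ignored (set empty)
end set {} — state 9 not in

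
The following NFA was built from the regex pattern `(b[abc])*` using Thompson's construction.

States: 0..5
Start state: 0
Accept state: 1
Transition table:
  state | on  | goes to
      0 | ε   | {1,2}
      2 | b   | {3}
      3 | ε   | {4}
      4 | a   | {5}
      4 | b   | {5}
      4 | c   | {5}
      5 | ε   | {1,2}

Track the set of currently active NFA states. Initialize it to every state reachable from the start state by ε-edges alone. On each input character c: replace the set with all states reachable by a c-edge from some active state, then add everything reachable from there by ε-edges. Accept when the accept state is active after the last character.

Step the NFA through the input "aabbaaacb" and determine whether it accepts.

S₀ = ε-closure({0}) = {0,1,2}
'a' @ 1: {}  — dead — no transitions
rest 'abbaaacb' ignored (set empty)
after full input: {}  (accept=1 not in)

Answer: REJECT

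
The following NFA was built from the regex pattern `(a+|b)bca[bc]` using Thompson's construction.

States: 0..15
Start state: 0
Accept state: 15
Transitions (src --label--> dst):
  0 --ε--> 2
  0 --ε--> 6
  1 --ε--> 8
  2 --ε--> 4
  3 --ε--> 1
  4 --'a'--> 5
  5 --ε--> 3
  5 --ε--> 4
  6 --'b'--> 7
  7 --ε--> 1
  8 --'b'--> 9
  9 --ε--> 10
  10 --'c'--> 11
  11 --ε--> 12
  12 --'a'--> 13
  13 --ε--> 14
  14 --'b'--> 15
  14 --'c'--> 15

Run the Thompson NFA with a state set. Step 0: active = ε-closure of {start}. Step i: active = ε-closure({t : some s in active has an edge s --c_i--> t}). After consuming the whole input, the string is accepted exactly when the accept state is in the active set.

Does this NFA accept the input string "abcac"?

Answer: ACCEPT

Steps:
S₀ = ε-closure({0}) = {0,2,4,6}
'a' @ 1: {1,3,4,5,8}
'b' @ 2: {9,10}
'c' @ 3: {11,12}
'a' @ 4: {13,14}
'c' @ 5: {15}  [accepting]
final: {15}; accept 15 in set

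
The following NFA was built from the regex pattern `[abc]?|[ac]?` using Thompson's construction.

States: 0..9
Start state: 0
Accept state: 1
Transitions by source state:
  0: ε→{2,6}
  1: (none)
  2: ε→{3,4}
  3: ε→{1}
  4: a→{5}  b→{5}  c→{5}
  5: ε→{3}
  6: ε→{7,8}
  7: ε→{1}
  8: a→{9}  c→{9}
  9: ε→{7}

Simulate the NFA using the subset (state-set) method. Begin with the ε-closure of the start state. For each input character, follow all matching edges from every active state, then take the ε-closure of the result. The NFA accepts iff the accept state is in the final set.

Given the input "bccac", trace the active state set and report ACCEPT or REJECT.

Answer: REJECT

Steps:
start: ε-closure({0}) = {0,1,2,3,4,6,7,8}
'b' @ 1: {1,3,5}  [accepting]
'c' @ 2: {}  — dead — no transitions
rest 'cac' ignored (set empty)
final: {}; accept 1 not in set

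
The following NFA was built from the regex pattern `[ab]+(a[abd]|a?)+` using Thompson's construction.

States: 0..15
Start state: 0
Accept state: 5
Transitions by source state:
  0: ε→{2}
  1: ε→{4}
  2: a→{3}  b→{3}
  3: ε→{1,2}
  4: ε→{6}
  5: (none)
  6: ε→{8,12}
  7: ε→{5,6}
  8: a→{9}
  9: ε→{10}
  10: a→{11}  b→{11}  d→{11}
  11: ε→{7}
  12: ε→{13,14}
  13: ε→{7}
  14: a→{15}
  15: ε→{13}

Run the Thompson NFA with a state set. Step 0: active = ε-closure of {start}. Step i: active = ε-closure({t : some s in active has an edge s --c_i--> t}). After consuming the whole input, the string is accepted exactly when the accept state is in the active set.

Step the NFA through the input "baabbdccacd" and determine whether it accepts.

S₀ = ε-closure({0}) = {0,2}
'b' @ 1: {1,2,3,4,5,6,7,8,12,13,14}  (accept∈set)
'a' @ 2: {1,2,3,4,5,6,7,8,9,10,12,13,14,15}  (accept∈set)
'a' @ 3: {1,2,3,4,5,6,7,8,9,10,11,12,13,14,15}  (accept∈set)
'b' @ 4: {1,2,3,4,5,6,7,8,11,12,13,14}  (accept∈set)
'b' @ 5: {1,2,3,4,5,6,7,8,12,13,14}  (accept∈set)
'd' @ 6: {}  — state set empty
rest 'ccacd' ignored (set empty)
end set {} — state 5 not in

Answer: REJECT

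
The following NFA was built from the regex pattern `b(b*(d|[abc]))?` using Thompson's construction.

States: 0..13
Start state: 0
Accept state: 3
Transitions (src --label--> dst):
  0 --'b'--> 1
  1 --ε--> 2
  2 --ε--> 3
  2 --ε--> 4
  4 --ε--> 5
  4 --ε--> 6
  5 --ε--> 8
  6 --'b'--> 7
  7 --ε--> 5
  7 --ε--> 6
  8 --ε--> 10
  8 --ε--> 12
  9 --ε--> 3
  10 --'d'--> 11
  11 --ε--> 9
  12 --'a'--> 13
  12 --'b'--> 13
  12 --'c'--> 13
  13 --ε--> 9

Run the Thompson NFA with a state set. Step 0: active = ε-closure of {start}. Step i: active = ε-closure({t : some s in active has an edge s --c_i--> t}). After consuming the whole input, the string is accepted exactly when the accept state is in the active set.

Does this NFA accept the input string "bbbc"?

Answer: ACCEPT

Trace:
initial (ε-close {0}): {0}
'b' @ 1: {1,2,3,4,5,6,8,10,12}  ✓accept
'b' @ 2: {3,5,6,7,8,9,10,12,13}  ✓accept
'b' @ 3: {3,5,6,7,8,9,10,12,13}  ✓accept
'c' @ 4: {3,9,13}  ✓accept
end set {3,9,13} — state 3 in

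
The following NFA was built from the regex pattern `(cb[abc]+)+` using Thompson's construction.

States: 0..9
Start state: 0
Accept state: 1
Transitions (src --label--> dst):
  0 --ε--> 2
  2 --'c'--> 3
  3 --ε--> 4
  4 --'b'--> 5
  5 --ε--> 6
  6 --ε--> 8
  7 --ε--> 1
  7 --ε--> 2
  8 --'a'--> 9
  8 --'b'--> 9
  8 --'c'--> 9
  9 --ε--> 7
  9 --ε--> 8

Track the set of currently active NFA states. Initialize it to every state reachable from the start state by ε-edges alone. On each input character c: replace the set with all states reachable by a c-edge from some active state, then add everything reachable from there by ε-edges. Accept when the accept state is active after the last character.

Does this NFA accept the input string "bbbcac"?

S₀ = ε-closure({0}) = {0,2}
'b' @ 1: {}  — no active states
rest 'bbcac' ignored (set empty)
final: {}; accept 1 not in set

Answer: REJECT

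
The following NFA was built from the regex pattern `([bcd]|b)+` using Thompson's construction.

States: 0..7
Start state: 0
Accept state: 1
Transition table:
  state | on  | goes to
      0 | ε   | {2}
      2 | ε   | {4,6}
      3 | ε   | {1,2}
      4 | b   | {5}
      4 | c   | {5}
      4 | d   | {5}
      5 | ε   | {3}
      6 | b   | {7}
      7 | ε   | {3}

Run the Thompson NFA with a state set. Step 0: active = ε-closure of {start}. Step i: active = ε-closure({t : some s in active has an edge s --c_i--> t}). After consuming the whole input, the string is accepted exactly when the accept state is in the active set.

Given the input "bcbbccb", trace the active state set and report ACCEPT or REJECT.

initial (ε-close {0}): {0,2,4,6}
'b' @ 1: {1,2,3,4,5,6,7}  [accepting]
'c' @ 2: {1,2,3,4,5,6}  [accepting]
'b' @ 3: {1,2,3,4,5,6,7}  [accepting]
'b' @ 4: {1,2,3,4,5,6,7}  [accepting]
'c' @ 5: {1,2,3,4,5,6}  [accepting]
'c' @ 6: {1,2,3,4,5,6}  [accepting]
'b' @ 7: {1,2,3,4,5,6,7}  [accepting]
final: {1,2,3,4,5,6,7}; accept 1 in set

Answer: ACCEPT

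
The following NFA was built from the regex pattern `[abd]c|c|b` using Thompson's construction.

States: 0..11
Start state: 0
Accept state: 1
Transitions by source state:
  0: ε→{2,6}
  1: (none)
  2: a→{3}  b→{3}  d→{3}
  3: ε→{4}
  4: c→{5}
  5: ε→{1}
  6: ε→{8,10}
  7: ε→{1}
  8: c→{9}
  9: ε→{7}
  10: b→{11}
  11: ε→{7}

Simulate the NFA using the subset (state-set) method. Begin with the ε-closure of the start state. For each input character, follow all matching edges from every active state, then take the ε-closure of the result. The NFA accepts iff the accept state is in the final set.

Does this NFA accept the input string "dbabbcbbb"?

start: ε-closure({0}) = {0,2,6,8,10}
'd' @ 1: {3,4}
'b' @ 2: {}  — state set empty
rest 'abbcbbb' ignored (set empty)
final: {}; accept 1 not in set

Answer: REJECT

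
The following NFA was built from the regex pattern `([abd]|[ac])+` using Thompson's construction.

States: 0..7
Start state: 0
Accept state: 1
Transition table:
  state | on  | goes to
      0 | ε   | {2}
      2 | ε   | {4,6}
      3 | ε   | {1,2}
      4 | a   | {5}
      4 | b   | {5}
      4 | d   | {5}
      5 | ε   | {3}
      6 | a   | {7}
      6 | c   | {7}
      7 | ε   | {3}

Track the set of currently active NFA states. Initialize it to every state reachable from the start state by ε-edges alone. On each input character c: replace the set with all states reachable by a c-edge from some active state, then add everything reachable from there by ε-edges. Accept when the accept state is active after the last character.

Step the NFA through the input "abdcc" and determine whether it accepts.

S₀ = ε-closure({0}) = {0,2,4,6}
'a' @ 1: {1,2,3,4,5,6,7}  [accepting]
'b' @ 2: {1,2,3,4,5,6}  [accepting]
'd' @ 3: {1,2,3,4,5,6}  [accepting]
'c' @ 4: {1,2,3,4,6,7}  [accepting]
'c' @ 5: {1,2,3,4,6,7}  [accepting]
final: {1,2,3,4,6,7}; accept 1 in set

Answer: ACCEPT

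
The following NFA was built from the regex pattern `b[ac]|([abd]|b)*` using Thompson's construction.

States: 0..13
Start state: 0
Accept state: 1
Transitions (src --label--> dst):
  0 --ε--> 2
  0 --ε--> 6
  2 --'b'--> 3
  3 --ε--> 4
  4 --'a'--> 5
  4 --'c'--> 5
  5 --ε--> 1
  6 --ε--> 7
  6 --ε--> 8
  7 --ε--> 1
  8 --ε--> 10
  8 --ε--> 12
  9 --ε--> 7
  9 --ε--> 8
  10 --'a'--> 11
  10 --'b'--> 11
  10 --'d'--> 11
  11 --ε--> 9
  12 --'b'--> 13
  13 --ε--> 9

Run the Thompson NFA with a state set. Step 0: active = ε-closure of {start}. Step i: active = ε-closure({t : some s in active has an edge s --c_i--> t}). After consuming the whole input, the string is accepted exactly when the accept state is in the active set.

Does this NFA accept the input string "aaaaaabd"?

Answer: ACCEPT

Trace:
start: ε-closure({0}) = {0,1,2,6,7,8,10,12}
'a' @ 1: {1,7,8,9,10,11,12}  ✓accept
'a' @ 2: {1,7,8,9,10,11,12}  ✓accept
'a' @ 3: {1,7,8,9,10,11,12}  ✓accept
'a' @ 4: {1,7,8,9,10,11,12}  ✓accept
'a' @ 5: {1,7,8,9,10,11,12}  ✓accept
'a' @ 6: {1,7,8,9,10,11,12}  ✓accept
'b' @ 7: {1,7,8,9,10,11,12,13}  ✓accept
'd' @ 8: {1,7,8,9,10,11,12}  ✓accept
after full input: {1,7,8,9,10,11,12}  (accept=1 in)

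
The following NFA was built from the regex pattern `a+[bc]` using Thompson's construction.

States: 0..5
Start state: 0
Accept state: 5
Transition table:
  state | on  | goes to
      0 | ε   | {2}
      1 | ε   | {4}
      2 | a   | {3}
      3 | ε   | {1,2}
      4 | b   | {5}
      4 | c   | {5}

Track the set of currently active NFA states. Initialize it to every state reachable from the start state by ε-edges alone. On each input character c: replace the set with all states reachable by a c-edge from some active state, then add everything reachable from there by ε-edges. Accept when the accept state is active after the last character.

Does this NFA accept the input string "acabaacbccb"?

Answer: REJECT

Steps:
S₀ = ε-closure({0}) = {0,2}
'a' @ 1: {1,2,3,4}
'c' @ 2: {5}  [accepting]
'a' @ 3: {}  — no active states
rest 'baacbccb' ignored (set empty)
end set {} — state 5 not in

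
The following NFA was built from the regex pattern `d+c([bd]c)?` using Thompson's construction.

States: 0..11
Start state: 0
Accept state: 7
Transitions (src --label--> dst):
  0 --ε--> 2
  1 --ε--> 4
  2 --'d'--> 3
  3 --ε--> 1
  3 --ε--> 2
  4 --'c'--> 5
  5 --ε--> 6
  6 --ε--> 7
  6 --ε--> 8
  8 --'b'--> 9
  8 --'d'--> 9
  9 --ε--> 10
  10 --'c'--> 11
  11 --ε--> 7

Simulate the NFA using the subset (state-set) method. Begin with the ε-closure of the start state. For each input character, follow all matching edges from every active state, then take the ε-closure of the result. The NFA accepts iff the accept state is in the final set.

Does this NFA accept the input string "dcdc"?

S₀ = ε-closure({0}) = {0,2}
'd' @ 1: {1,2,3,4}
'c' @ 2: {5,6,7,8}  (accept∈set)
'd' @ 3: {9,10}
'c' @ 4: {7,11}  (accept∈set)
after full input: {7,11}  (accept=7 in)

Answer: ACCEPT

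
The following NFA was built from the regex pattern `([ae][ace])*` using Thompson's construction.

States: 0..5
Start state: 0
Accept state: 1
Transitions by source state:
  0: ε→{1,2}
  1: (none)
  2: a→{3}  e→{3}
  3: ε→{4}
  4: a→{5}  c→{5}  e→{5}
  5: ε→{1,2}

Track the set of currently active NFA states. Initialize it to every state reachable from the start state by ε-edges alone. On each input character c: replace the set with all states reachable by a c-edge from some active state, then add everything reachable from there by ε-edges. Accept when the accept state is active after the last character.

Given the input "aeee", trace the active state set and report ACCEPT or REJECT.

initial (ε-close {0}): {0,1,2}
'a' @ 1: {3,4}
'e' @ 2: {1,2,5}  (accept∈set)
'e' @ 3: {3,4}
'e' @ 4: {1,2,5}  (accept∈set)
after full input: {1,2,5}  (accept=1 in)

Answer: ACCEPT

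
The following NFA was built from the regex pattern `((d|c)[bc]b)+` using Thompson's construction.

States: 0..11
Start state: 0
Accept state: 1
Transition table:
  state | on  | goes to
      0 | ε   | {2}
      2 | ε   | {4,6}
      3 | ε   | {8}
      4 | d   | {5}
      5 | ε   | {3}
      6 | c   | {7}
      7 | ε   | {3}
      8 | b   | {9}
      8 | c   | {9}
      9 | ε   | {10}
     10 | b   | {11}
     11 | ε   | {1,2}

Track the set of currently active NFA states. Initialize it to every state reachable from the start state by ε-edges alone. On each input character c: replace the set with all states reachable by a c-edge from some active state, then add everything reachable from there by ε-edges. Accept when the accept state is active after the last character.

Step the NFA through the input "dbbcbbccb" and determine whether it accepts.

Answer: ACCEPT

Trace:
initial (ε-close {0}): {0,2,4,6}
'd' @ 1: {3,5,8}
'b' @ 2: {9,10}
'b' @ 3: {1,2,4,6,11}  [accepting]
'c' @ 4: {3,7,8}
'b' @ 5: {9,10}
'b' @ 6: {1,2,4,6,11}  [accepting]
'c' @ 7: {3,7,8}
'c' @ 8: {9,10}
'b' @ 9: {1,2,4,6,11}  [accepting]
after full input: {1,2,4,6,11}  (accept=1 in)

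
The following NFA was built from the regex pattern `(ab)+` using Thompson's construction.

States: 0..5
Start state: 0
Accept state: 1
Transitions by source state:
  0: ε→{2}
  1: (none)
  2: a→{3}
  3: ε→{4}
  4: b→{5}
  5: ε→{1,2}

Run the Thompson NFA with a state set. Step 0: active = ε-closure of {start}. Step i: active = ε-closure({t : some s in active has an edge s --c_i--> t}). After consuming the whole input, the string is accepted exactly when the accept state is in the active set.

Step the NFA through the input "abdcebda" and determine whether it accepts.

Answer: REJECT

Steps:
initial (ε-close {0}): {0,2}
'a' @ 1: {3,4}
'b' @ 2: {1,2,5}  ✓accept
'd' @ 3: {}  — dead — no transitions
rest 'cebda' ignored (set empty)
after full input: {}  (accept=1 not in)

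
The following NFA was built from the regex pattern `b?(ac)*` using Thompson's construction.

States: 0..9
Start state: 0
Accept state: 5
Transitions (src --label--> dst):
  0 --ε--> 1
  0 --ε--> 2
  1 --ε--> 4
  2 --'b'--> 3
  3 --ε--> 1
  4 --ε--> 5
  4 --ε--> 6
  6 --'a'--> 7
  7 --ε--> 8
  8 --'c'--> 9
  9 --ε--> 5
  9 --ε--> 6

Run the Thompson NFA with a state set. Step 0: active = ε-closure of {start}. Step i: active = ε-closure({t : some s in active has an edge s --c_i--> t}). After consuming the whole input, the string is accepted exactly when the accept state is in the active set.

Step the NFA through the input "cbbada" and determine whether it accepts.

Answer: REJECT

Steps:
start: ε-closure({0}) = {0,1,2,4,5,6}
'c' @ 1: {}  — no active states
rest 'bbada' ignored (set empty)
final: {}; accept 5 not in set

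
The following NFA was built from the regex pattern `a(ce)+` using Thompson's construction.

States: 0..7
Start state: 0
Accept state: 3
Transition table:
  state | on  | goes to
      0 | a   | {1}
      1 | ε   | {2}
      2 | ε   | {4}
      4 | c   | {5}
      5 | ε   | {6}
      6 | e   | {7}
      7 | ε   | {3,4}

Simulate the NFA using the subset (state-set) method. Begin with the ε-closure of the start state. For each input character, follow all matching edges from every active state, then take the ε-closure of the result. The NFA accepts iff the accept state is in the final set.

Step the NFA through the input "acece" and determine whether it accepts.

initial (ε-close {0}): {0}
'a' @ 1: {1,2,4}
'c' @ 2: {5,6}
'e' @ 3: {3,4,7}  ✓accept
'c' @ 4: {5,6}
'e' @ 5: {3,4,7}  ✓accept
final: {3,4,7}; accept 3 in set

Answer: ACCEPT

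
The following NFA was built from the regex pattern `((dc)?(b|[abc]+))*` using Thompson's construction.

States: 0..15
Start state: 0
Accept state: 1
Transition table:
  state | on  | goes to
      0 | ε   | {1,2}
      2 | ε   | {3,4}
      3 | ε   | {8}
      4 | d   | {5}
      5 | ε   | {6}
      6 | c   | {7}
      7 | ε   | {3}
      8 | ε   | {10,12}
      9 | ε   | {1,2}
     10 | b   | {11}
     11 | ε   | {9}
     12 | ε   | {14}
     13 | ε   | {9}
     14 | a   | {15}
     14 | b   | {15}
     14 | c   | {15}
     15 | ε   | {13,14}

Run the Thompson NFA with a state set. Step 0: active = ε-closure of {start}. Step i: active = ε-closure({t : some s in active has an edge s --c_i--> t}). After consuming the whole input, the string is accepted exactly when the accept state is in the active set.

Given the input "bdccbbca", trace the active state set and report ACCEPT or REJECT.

Answer: ACCEPT

Derivation:
S₀ = ε-closure({0}) = {0,1,2,3,4,8,10,12,14}
'b' @ 1: {1,2,3,4,8,9,10,11,12,13,14,15}  ✓accept
'd' @ 2: {5,6}
'c' @ 3: {3,7,8,10,12,14}
'c' @ 4: {1,2,3,4,8,9,10,12,13,14,15}  ✓accept
'b' @ 5: {1,2,3,4,8,9,10,11,12,13,14,15}  ✓accept
'b' @ 6: {1,2,3,4,8,9,10,11,12,13,14,15}  ✓accept
'c' @ 7: {1,2,3,4,8,9,10,12,13,14,15}  ✓accept
'a' @ 8: {1,2,3,4,8,9,10,12,13,14,15}  ✓accept
end set {1,2,3,4,8,9,10,12,13,14,15} — state 1 in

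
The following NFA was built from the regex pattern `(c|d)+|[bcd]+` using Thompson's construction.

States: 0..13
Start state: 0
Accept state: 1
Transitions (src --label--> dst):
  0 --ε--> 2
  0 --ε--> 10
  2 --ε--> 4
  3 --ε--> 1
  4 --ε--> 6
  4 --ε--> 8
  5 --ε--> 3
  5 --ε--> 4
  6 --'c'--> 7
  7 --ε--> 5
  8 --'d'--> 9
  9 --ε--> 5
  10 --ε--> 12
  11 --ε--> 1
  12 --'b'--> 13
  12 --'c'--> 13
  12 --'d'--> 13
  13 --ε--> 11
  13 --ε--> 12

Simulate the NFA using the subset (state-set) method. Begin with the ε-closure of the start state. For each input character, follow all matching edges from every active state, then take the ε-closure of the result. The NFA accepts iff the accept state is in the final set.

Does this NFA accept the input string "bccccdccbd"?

Answer: ACCEPT

Derivation:
S₀ = ε-closure({0}) = {0,2,4,6,8,10,12}
'b' @ 1: {1,11,12,13}  (accept∈set)
'c' @ 2: {1,11,12,13}  (accept∈set)
'c' @ 3: {1,11,12,13}  (accept∈set)
'c' @ 4: {1,11,12,13}  (accept∈set)
'c' @ 5: {1,11,12,13}  (accept∈set)
'd' @ 6: {1,11,12,13}  (accept∈set)
'c' @ 7: {1,11,12,13}  (accept∈set)
'c' @ 8: {1,11,12,13}  (accept∈set)
'b' @ 9: {1,11,12,13}  (accept∈set)
'd' @ 10: {1,11,12,13}  (accept∈set)
final: {1,11,12,13}; accept 1 in set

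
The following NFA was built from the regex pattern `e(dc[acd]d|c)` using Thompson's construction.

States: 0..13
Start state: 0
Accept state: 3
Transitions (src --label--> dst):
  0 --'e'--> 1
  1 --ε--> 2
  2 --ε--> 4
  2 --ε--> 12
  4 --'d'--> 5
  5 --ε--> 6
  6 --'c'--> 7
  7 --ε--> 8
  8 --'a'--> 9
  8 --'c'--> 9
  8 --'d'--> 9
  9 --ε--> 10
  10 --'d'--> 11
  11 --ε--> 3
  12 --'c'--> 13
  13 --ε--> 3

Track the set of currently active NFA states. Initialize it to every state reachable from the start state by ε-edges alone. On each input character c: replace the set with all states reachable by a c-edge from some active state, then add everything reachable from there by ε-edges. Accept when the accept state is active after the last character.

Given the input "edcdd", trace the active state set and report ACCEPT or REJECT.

Answer: ACCEPT

Steps:
S₀ = ε-closure({0}) = {0}
'e' @ 1: {1,2,4,12}
'd' @ 2: {5,6}
'c' @ 3: {7,8}
'd' @ 4: {9,10}
'd' @ 5: {3,11}  ✓accept
end set {3,11} — state 3 in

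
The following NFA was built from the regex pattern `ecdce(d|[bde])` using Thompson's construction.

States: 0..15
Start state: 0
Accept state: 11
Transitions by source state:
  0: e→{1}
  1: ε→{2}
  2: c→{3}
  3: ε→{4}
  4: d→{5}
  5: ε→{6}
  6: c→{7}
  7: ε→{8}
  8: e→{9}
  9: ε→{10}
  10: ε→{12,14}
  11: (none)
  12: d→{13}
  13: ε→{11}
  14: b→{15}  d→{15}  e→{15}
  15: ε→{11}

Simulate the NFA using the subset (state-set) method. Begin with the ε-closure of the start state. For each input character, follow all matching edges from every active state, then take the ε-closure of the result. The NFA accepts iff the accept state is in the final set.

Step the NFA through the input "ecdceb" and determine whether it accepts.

start: ε-closure({0}) = {0}
'e' @ 1: {1,2}
'c' @ 2: {3,4}
'd' @ 3: {5,6}
'c' @ 4: {7,8}
'e' @ 5: {9,10,12,14}
'b' @ 6: {11,15}  [accepting]
after full input: {11,15}  (accept=11 in)

Answer: ACCEPT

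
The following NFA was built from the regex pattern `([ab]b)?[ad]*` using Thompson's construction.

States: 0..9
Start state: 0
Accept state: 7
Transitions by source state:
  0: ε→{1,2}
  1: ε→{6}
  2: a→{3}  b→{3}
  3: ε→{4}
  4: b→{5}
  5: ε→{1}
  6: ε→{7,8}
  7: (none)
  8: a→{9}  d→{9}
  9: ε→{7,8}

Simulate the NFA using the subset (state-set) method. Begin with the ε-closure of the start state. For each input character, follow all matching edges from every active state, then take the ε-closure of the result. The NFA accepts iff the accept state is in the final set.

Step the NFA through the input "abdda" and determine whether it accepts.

start: ε-closure({0}) = {0,1,2,6,7,8}
'a' @ 1: {3,4,7,8,9}  (accept∈set)
'b' @ 2: {1,5,6,7,8}  (accept∈set)
'd' @ 3: {7,8,9}  (accept∈set)
'd' @ 4: {7,8,9}  (accept∈set)
'a' @ 5: {7,8,9}  (accept∈set)
final: {7,8,9}; accept 7 in set

Answer: ACCEPT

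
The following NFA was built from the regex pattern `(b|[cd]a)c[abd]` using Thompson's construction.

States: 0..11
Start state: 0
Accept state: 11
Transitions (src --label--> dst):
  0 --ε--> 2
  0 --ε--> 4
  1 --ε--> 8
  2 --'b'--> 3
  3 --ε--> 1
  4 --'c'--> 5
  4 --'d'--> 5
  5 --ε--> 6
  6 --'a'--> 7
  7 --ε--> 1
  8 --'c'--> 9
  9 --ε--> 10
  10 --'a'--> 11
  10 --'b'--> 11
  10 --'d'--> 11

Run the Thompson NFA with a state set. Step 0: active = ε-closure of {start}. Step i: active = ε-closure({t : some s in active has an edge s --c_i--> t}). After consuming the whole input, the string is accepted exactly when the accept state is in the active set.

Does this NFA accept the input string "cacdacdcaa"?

initial (ε-close {0}): {0,2,4}
'c' @ 1: {5,6}
'a' @ 2: {1,7,8}
'c' @ 3: {9,10}
'd' @ 4: {11}  (accept∈set)
'a' @ 5: {}  — state set empty
rest 'cdcaa' ignored (set empty)
after full input: {}  (accept=11 not in)

Answer: REJECT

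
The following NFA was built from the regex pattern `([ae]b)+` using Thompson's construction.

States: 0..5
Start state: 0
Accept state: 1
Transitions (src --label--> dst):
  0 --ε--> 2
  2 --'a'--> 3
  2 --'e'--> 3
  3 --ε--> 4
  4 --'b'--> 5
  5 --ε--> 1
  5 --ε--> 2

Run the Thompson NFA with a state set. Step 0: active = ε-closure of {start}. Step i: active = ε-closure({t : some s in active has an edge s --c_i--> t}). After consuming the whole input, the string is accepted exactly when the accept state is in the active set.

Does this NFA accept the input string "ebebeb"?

start: ε-closure({0}) = {0,2}
'e' @ 1: {3,4}
'b' @ 2: {1,2,5}  ✓accept
'e' @ 3: {3,4}
'b' @ 4: {1,2,5}  ✓accept
'e' @ 5: {3,4}
'b' @ 6: {1,2,5}  ✓accept
end set {1,2,5} — state 1 in

Answer: ACCEPT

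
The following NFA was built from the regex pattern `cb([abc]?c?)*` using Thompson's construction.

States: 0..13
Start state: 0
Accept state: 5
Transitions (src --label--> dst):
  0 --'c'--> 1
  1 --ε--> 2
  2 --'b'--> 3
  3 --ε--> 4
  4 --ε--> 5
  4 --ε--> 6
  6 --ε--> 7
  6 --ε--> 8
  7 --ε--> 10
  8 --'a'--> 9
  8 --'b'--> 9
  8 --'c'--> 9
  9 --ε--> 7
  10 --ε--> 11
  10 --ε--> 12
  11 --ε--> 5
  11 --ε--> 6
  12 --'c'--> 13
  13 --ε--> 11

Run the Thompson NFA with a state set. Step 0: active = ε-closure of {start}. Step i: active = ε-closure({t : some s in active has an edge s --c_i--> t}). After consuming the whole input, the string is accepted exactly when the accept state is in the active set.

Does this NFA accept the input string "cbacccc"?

start: ε-closure({0}) = {0}
'c' @ 1: {1,2}
'b' @ 2: {3,4,5,6,7,8,10,11,12}  [accepting]
'a' @ 3: {5,6,7,8,9,10,11,12}  [accepting]
'c' @ 4: {5,6,7,8,9,10,11,12,13}  [accepting]
'c' @ 5: {5,6,7,8,9,10,11,12,13}  [accepting]
'c' @ 6: {5,6,7,8,9,10,11,12,13}  [accepting]
'c' @ 7: {5,6,7,8,9,10,11,12,13}  [accepting]
final: {5,6,7,8,9,10,11,12,13}; accept 5 in set

Answer: ACCEPT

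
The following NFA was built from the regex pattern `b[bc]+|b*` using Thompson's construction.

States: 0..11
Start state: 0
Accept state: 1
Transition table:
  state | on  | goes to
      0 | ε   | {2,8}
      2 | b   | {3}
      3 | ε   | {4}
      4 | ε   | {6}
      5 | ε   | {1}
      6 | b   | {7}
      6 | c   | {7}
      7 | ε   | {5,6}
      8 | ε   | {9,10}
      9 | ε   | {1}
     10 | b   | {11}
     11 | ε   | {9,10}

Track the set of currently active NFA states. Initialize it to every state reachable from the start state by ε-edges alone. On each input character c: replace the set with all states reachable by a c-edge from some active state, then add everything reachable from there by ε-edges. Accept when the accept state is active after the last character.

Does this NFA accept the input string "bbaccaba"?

S₀ = ε-closure({0}) = {0,1,2,8,9,10}
'b' @ 1: {1,3,4,6,9,10,11}  (accept∈set)
'b' @ 2: {1,5,6,7,9,10,11}  (accept∈set)
'a' @ 3: {}  — dead — no transitions
rest 'ccaba' ignored (set empty)
after full input: {}  (accept=1 not in)

Answer: REJECT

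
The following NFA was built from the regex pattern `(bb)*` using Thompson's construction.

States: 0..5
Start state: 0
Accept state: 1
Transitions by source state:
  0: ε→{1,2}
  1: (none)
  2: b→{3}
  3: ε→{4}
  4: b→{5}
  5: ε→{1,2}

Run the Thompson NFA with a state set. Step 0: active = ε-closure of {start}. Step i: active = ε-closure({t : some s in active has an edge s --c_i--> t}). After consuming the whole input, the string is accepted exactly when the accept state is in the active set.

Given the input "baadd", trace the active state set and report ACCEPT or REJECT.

initial (ε-close {0}): {0,1,2}
'b' @ 1: {3,4}
'a' @ 2: {}  — dead — no transitions
rest 'add' ignored (set empty)
after full input: {}  (accept=1 not in)

Answer: REJECT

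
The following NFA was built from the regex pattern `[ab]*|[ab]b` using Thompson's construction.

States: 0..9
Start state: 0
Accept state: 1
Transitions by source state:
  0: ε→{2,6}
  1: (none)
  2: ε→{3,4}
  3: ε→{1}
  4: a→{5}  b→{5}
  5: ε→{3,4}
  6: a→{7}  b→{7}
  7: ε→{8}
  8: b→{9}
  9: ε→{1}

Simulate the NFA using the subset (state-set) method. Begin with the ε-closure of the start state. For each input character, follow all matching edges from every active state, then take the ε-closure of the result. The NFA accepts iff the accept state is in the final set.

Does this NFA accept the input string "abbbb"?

start: ε-closure({0}) = {0,1,2,3,4,6}
'a' @ 1: {1,3,4,5,7,8}  [accepting]
'b' @ 2: {1,3,4,5,9}  [accepting]
'b' @ 3: {1,3,4,5}  [accepting]
'b' @ 4: {1,3,4,5}  [accepting]
'b' @ 5: {1,3,4,5}  [accepting]
end set {1,3,4,5} — state 1 in

Answer: ACCEPT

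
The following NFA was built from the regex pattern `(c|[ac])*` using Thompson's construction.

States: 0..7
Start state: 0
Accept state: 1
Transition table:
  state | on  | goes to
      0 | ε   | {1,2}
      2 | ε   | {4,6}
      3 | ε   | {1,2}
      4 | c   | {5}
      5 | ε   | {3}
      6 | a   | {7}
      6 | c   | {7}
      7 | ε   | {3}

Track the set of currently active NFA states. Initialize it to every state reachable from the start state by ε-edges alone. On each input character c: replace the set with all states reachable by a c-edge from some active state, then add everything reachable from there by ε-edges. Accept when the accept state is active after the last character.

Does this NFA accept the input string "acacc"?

start: ε-closure({0}) = {0,1,2,4,6}
'a' @ 1: {1,2,3,4,6,7}  (accept∈set)
'c' @ 2: {1,2,3,4,5,6,7}  (accept∈set)
'a' @ 3: {1,2,3,4,6,7}  (accept∈set)
'c' @ 4: {1,2,3,4,5,6,7}  (accept∈set)
'c' @ 5: {1,2,3,4,5,6,7}  (accept∈set)
after full input: {1,2,3,4,5,6,7}  (accept=1 in)

Answer: ACCEPT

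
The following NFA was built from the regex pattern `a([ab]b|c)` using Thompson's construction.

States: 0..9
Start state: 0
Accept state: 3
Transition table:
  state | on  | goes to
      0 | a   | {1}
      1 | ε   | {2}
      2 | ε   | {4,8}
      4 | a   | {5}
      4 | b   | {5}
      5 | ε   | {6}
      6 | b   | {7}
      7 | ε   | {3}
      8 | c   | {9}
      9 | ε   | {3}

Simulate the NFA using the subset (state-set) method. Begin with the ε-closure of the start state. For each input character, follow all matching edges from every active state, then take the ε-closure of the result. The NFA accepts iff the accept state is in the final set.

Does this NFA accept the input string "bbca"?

Answer: REJECT

Derivation:
start: ε-closure({0}) = {0}
'b' @ 1: {}  — state set empty
rest 'bca' ignored (set empty)
after full input: {}  (accept=3 not in)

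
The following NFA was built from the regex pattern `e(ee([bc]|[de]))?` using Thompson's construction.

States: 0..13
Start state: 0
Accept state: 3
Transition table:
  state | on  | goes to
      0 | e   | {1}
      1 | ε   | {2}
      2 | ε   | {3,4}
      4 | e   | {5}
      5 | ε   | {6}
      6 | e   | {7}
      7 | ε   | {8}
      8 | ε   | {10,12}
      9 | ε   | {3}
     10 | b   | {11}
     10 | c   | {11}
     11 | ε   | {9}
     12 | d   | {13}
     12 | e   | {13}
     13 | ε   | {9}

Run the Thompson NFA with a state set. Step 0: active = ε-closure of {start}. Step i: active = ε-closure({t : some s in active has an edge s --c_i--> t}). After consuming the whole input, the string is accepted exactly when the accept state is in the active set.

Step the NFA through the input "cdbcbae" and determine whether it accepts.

Answer: REJECT

Derivation:
initial (ε-close {0}): {0}
'c' @ 1: {}  — dead — no transitions
rest 'dbcbae' ignored (set empty)
final: {}; accept 3 not in set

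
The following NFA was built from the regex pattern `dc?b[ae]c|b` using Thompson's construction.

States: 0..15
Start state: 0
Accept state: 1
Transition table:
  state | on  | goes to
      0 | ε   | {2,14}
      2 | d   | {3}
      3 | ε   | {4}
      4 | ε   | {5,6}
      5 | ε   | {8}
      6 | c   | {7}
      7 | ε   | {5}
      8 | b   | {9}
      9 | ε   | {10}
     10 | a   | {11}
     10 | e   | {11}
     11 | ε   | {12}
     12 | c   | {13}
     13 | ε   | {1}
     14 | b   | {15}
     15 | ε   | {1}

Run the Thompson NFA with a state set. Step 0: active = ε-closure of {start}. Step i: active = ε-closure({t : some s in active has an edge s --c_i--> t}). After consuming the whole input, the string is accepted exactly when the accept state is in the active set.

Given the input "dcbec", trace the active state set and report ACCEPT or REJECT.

initial (ε-close {0}): {0,2,14}
'd' @ 1: {3,4,5,6,8}
'c' @ 2: {5,7,8}
'b' @ 3: {9,10}
'e' @ 4: {11,12}
'c' @ 5: {1,13}  ✓accept
final: {1,13}; accept 1 in set

Answer: ACCEPT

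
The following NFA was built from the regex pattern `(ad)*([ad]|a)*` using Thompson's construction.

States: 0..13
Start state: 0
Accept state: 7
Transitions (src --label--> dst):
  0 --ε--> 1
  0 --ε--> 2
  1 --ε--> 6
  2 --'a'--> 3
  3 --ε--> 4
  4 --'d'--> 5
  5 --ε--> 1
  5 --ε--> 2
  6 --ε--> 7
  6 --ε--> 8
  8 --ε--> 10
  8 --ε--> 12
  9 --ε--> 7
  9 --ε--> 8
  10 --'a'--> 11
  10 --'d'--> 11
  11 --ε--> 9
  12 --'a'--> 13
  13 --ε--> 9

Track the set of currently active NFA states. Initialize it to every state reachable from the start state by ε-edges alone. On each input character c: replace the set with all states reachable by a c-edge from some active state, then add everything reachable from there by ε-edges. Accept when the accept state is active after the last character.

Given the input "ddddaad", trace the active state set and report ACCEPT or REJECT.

Answer: ACCEPT

Trace:
initial (ε-close {0}): {0,1,2,6,7,8,10,12}
'd' @ 1: {7,8,9,10,11,12}  [accepting]
'd' @ 2: {7,8,9,10,11,12}  [accepting]
'd' @ 3: {7,8,9,10,11,12}  [accepting]
'd' @ 4: {7,8,9,10,11,12}  [accepting]
'a' @ 5: {7,8,9,10,11,12,13}  [accepting]
'a' @ 6: {7,8,9,10,11,12,13}  [accepting]
'd' @ 7: {7,8,9,10,11,12}  [accepting]
end set {7,8,9,10,11,12} — state 7 in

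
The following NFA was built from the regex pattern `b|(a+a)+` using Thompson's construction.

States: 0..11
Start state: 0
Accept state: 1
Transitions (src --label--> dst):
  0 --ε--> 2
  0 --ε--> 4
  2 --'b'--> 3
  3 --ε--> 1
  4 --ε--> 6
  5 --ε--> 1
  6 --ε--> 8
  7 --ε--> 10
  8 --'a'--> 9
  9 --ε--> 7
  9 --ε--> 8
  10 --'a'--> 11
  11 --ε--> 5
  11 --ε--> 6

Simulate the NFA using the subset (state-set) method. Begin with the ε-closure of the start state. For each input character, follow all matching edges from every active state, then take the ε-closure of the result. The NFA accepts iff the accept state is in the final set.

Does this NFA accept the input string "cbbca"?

Answer: REJECT

Derivation:
initial (ε-close {0}): {0,2,4,6,8}
'c' @ 1: {}  — dead — no transitions
rest 'bbca' ignored (set empty)
after full input: {}  (accept=1 not in)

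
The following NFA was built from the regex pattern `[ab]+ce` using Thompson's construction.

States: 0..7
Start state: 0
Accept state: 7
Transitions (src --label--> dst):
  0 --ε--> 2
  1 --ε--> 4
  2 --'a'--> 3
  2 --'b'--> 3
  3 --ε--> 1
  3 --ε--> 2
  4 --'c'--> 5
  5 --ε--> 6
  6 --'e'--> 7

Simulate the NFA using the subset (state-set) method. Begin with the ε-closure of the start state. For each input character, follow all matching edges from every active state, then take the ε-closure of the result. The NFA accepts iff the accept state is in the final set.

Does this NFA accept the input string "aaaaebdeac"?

initial (ε-close {0}): {0,2}
'a' @ 1: {1,2,3,4}
'a' @ 2: {1,2,3,4}
'a' @ 3: {1,2,3,4}
'a' @ 4: {1,2,3,4}
'e' @ 5: {}  — state set empty
rest 'bdeac' ignored (set empty)
after full input: {}  (accept=7 not in)

Answer: REJECT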